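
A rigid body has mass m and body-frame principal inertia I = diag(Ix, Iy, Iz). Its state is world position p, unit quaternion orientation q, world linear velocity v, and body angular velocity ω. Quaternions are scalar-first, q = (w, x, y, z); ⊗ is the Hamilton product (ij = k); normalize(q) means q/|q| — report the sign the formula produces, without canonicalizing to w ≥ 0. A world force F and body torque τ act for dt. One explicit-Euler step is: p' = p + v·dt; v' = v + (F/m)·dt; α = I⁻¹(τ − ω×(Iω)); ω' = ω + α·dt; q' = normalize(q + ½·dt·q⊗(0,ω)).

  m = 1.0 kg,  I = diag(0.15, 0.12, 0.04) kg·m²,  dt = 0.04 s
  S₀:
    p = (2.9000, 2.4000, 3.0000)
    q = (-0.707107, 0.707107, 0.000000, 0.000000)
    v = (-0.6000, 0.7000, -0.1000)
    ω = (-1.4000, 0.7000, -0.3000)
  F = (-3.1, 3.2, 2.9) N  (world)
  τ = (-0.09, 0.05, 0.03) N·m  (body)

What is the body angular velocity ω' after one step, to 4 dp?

ω' = (-1.4285, 0.7013, -0.2994)

(τ − ω×Iω)/I = (-0.7120, 0.0317, 0.0150)
ω' = ω + α·dt = (-1.4285, 0.7013, -0.2994)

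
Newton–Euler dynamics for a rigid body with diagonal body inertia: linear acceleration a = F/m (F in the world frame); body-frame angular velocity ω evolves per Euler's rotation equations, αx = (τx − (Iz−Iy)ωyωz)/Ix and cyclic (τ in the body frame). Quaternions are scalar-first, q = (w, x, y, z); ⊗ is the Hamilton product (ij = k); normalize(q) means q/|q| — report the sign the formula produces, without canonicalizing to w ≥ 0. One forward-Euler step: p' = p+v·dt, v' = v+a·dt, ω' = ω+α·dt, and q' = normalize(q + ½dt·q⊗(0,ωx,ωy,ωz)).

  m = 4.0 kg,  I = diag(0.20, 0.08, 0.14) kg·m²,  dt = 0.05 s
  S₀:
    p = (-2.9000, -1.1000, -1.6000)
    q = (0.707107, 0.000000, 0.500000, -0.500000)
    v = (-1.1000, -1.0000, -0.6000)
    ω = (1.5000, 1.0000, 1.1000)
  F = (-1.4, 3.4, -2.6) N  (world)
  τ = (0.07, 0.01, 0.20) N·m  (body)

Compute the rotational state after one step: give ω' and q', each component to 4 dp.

ω' = (1.5010, 0.9444, 1.2357)
q' = (0.7074, 0.0527, 0.4982, -0.4986)

precession coupling ω×(Iω) = (0.0660, 0.0990, -0.1800)
α = I⁻¹(τ − ω×Iω) = (0.0200, -1.1125, 2.7143)
ω' = ω + α·dt = (1.5010, 0.9444, 1.2357)
q⊗(0,ω) = (0.0500000, 2.1106605, -0.0428930, 0.0278177)
updated quaternion q' = (0.7074, 0.0527, 0.4982, -0.4986)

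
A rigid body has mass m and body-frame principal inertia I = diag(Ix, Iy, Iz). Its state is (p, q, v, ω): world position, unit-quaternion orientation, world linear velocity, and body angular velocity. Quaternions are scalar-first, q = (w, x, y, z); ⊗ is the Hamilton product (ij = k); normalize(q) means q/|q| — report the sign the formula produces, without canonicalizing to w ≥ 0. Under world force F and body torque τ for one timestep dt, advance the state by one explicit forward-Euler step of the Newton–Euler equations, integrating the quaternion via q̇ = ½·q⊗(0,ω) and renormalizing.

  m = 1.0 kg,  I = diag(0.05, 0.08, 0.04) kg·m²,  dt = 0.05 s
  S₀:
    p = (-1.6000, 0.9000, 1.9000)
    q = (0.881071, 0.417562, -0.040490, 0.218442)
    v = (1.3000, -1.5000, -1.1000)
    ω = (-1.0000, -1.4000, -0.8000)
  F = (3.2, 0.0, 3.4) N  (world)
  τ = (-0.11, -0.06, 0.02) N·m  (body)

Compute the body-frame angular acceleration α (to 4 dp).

α = (-1.3040, -0.8500, -0.5500)

ω×(Iω) gyroscopic = (-0.0448, 0.0080, 0.0420)
α = I⁻¹(τ − ω×Iω) = (-1.3040, -0.8500, -0.5500)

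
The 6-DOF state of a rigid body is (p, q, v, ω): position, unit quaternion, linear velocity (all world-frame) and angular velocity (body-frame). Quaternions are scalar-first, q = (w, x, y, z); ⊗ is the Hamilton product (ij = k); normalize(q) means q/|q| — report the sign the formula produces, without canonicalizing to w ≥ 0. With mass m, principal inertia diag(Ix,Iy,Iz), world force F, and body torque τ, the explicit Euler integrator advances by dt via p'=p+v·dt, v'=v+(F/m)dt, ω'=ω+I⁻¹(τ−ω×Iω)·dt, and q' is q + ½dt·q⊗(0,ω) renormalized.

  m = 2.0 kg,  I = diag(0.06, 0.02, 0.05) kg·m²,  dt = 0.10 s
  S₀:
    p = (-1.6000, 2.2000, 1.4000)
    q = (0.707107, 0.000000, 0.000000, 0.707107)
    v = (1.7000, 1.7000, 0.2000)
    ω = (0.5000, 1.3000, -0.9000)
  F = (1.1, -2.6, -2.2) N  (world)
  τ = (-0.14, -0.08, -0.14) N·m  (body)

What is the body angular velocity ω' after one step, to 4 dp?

ω' = (0.3252, 0.9225, -1.1280)

gyro term ω×Iω = (-0.0351, -0.0045, -0.0260)
angular accel α = (-1.7483, -3.7750, -2.2800)
ω' = ω + α·dt = (0.3252, 0.9225, -1.1280)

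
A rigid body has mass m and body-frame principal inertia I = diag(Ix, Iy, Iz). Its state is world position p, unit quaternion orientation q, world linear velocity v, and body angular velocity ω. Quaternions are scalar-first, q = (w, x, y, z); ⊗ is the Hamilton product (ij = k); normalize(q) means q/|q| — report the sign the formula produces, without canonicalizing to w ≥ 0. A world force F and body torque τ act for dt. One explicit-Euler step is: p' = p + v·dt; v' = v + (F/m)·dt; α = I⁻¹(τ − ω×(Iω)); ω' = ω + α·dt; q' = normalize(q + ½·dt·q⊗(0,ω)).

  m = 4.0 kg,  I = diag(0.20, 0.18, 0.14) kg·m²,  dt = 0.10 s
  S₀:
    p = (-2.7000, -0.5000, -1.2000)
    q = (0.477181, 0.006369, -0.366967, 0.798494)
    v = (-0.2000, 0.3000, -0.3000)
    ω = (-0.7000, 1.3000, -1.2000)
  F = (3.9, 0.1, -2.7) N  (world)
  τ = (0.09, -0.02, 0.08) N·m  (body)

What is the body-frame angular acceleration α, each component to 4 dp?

gyro term ω×Iω = (0.0624, 0.0504, 0.0182)
angular accel α = (0.1380, -0.3911, 0.4414)

α = (0.1380, -0.3911, 0.4414)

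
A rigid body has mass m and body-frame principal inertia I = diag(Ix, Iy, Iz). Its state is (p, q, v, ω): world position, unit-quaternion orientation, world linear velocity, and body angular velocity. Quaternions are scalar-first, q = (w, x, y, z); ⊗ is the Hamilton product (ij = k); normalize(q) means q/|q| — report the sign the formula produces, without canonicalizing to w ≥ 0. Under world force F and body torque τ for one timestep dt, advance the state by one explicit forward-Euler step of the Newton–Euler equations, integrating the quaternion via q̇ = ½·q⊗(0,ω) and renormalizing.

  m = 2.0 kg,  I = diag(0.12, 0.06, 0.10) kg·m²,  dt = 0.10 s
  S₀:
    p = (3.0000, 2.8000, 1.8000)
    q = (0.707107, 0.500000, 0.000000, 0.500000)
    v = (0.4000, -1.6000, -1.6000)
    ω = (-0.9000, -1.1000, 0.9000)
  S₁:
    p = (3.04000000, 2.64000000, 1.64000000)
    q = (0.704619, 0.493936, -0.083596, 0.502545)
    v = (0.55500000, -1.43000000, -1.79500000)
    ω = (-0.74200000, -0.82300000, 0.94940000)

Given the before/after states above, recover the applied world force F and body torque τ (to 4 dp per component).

velocity change Δv = (0.15500000, 0.17000000, -0.19500000)
F = m·Δv/dt = (3.1000, 3.4000, -3.9000)
ω₁ − ω₀ = (0.15800000, 0.27700000, 0.04940000)
ω₀×(Iω₀) = (-0.0396, -0.0162, -0.0594)
applied torque τ = (0.1500, 0.1500, -0.0100)

F = (3.1000, 3.4000, -3.9000)
τ = (0.1500, 0.1500, -0.0100)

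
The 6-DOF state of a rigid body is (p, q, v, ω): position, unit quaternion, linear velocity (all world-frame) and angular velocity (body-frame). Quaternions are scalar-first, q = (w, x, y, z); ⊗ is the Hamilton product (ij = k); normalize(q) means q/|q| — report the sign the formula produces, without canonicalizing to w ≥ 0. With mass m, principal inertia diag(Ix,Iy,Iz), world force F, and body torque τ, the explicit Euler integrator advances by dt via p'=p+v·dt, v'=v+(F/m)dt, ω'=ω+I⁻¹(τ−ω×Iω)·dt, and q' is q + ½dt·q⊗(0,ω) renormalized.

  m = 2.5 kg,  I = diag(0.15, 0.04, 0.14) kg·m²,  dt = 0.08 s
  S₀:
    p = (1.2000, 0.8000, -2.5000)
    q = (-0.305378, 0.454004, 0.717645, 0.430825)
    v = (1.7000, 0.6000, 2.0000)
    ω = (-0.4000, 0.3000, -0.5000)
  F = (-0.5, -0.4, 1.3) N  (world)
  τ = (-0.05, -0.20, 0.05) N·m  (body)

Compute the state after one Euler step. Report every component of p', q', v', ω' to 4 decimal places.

ω×(Iω) gyroscopic = (-0.0150, 0.0020, 0.0132)
(τ − ω×Iω)/I = (-0.2333, -5.0500, 0.2629)
ω' = ω + α·dt = (-0.4187, -0.1040, -0.4790)
2q̇ = q⊗(0,ω) = (0.1817206, -0.3659188, -0.0369414, 0.5759482)
updated quaternion q' = (-0.2980, 0.4392, 0.7159, 0.4537)
new position p' = (1.3360, 0.8480, -2.3400)
v + (F/m)dt = (1.6840, 0.5872, 2.0416)

p' = (1.3360, 0.8480, -2.3400)
q' = (-0.2980, 0.4392, 0.7159, 0.4537)
v' = (1.6840, 0.5872, 2.0416)
ω' = (-0.4187, -0.1040, -0.4790)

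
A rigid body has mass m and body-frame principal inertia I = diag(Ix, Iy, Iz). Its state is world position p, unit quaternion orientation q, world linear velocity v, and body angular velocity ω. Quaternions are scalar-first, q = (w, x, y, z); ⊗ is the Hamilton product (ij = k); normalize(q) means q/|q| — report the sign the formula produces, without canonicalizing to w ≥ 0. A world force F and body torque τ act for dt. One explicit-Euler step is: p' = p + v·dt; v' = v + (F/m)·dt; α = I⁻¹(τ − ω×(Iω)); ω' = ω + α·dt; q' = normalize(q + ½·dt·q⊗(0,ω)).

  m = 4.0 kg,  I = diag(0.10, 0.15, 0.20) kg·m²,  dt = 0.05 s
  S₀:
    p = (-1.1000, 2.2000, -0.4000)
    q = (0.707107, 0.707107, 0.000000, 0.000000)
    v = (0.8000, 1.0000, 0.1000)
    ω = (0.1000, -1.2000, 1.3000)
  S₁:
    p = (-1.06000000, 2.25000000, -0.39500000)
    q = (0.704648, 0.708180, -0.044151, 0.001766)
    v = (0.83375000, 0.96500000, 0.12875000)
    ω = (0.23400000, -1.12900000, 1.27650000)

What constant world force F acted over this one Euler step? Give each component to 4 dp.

F = (2.7000, -2.8000, 2.3000)

Δv = v₁−v₀ = (0.03375000, -0.03500000, 0.02875000)
F = m·Δv/dt = (2.7000, -2.8000, 2.3000)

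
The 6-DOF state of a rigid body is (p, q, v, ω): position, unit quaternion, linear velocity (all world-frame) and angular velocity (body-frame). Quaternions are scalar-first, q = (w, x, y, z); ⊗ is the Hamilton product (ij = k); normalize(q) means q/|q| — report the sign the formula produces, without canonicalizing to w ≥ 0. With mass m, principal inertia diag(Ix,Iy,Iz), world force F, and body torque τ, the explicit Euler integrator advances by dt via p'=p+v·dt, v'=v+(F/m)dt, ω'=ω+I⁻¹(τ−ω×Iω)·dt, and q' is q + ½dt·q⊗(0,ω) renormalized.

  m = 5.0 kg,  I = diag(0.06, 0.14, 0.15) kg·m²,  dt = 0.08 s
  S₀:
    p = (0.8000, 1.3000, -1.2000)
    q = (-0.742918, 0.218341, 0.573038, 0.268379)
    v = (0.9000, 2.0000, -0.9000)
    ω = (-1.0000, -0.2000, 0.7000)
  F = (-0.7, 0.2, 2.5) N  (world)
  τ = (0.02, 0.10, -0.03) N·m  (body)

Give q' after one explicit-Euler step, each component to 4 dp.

q' = (-0.7362, 0.2659, 0.5614, 0.2684)

q⊗(0,ω) = (0.1450833, 1.1977204, -0.2726341, 0.0093272)
updated quaternion q' = (-0.7362, 0.2659, 0.5614, 0.2684)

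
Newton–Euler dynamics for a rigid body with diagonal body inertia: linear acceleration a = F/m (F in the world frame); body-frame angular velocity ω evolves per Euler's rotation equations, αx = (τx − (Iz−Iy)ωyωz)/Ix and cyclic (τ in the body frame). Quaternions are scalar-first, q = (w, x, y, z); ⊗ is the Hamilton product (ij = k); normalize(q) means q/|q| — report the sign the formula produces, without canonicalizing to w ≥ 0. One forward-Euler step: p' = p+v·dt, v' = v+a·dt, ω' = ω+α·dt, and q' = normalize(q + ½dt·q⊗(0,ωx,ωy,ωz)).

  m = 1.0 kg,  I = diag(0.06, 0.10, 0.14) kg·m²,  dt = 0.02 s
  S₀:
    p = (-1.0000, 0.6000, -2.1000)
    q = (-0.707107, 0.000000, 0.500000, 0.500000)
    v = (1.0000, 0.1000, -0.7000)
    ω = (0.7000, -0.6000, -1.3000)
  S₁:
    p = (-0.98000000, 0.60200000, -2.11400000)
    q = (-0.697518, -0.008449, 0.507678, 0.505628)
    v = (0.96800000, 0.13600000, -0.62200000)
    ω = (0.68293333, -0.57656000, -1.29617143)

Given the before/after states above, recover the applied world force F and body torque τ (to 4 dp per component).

F = (-1.6000, 1.8000, 3.9000)
τ = (-0.0200, 0.1900, 0.0100)

rate change Δω = (-0.01706667, 0.02344000, 0.00382857)
τ = I·(Δω/dt) + ω₀×(Iω₀) = (-0.0200, 0.1900, 0.0100)
Δv = v₁−v₀ = (-0.03200000, 0.03600000, 0.07800000)
m·(v₁−v₀)/dt = (-1.6000, 1.8000, 3.9000)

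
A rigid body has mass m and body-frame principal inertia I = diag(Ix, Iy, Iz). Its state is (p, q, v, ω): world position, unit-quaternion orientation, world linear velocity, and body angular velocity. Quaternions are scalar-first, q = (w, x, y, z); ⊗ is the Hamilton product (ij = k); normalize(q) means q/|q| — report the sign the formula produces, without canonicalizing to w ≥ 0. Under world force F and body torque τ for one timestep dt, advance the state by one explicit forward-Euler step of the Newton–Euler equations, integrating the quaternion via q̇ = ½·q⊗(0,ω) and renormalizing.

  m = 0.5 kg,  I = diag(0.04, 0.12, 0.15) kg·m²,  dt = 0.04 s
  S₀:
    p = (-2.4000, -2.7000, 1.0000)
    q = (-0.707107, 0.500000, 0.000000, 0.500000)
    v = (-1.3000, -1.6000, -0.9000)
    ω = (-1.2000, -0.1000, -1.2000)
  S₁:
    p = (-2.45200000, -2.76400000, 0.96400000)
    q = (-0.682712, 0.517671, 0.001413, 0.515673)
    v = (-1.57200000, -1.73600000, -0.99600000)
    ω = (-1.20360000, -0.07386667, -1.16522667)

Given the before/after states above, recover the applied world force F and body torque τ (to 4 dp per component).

Δv = v₁−v₀ = (-0.27200000, -0.13600000, -0.09600000)
m·(v₁−v₀)/dt = (-3.4000, -1.7000, -1.2000)
ω₁ − ω₀ = (-0.00360000, 0.02613333, 0.03477333)
precession coupling = (0.0036, -0.1584, 0.0096)
I·α + gyro = (0.0000, -0.0800, 0.1400)

F = (-3.4000, -1.7000, -1.2000)
τ = (0.0000, -0.0800, 0.1400)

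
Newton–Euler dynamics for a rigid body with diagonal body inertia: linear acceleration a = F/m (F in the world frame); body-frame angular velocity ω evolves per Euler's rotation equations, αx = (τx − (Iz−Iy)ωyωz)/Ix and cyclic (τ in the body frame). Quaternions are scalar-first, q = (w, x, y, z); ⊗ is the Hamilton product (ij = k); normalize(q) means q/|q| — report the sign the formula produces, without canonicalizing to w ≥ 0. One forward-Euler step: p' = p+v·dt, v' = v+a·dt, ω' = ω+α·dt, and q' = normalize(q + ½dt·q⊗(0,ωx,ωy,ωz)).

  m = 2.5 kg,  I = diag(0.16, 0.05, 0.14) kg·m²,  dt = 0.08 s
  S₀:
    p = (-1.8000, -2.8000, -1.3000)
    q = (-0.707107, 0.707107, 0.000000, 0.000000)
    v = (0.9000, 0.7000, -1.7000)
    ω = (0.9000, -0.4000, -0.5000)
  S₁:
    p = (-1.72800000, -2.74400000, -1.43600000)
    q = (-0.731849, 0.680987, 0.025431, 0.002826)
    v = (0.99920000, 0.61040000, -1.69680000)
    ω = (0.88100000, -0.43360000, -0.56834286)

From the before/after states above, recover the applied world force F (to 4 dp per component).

F = (3.1000, -2.8000, 0.1000)

Δv = v₁−v₀ = (0.09920000, -0.08960000, 0.00320000)
applied force F = (3.1000, -2.8000, 0.1000)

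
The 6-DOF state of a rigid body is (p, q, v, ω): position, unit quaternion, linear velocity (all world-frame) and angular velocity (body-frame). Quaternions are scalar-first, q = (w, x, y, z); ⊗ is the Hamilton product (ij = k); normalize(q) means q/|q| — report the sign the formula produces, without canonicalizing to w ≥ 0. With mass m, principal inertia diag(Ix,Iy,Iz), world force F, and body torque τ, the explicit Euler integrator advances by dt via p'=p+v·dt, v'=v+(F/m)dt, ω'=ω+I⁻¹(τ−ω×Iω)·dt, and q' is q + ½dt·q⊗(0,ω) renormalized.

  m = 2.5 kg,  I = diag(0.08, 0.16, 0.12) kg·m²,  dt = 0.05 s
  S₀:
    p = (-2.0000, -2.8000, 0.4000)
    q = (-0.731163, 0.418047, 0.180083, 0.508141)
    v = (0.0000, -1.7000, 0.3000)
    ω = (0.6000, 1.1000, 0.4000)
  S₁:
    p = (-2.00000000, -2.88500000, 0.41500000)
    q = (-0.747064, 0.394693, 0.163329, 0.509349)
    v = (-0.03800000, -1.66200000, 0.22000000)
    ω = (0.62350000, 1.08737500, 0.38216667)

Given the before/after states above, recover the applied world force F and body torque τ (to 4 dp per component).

F = (-1.9000, 1.9000, -4.0000)
τ = (0.0200, -0.0500, 0.0100)

Δv = v₁−v₀ = (-0.03800000, 0.03800000, -0.08000000)
F = m·Δv/dt = (-1.9000, 1.9000, -4.0000)
rate change Δω = (0.02350000, -0.01262500, -0.01783333)
applied torque τ = (0.0200, -0.0500, 0.0100)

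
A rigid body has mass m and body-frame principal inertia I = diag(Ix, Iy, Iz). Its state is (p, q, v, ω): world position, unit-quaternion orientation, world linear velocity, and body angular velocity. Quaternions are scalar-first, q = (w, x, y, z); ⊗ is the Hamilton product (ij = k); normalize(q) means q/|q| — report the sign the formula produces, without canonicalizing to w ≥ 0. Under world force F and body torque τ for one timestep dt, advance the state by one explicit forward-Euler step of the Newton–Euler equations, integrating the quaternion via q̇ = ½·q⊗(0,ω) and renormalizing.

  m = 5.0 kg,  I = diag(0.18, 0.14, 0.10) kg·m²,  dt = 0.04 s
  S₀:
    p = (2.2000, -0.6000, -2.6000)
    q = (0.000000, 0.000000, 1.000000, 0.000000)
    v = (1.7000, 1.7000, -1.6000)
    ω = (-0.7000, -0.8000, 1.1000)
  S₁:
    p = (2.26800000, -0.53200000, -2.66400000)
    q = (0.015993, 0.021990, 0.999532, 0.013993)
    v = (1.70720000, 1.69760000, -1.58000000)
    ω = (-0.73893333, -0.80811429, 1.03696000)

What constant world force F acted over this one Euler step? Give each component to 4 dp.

v₁ − v₀ = (0.00720000, -0.00240000, 0.02000000)
applied force F = (0.9000, -0.3000, 2.5000)

F = (0.9000, -0.3000, 2.5000)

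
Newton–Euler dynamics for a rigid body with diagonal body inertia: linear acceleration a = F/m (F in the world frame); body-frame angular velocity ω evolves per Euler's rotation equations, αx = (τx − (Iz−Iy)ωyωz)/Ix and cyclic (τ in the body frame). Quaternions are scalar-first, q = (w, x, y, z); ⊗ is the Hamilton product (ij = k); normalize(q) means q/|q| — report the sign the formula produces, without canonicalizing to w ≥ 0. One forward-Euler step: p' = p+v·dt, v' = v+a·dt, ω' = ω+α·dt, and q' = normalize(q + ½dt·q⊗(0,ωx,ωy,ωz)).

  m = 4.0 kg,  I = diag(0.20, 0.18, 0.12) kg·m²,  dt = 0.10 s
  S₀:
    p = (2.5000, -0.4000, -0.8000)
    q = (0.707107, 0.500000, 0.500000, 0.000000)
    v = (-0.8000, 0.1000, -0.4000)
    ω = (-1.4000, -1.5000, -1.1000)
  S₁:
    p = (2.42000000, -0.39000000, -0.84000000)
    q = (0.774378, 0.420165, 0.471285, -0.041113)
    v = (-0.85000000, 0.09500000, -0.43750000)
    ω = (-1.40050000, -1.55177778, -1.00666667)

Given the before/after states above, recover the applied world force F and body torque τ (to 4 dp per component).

ω₁ − ω₀ = (-0.00050000, -0.05177778, 0.09333333)
precession coupling = (-0.0990, 0.1232, -0.0420)
applied torque τ = (-0.1000, 0.0300, 0.0700)
Δv = v₁−v₀ = (-0.05000000, -0.00500000, -0.03750000)
F = m·Δv/dt = (-2.0000, -0.2000, -1.5000)

F = (-2.0000, -0.2000, -1.5000)
τ = (-0.1000, 0.0300, 0.0700)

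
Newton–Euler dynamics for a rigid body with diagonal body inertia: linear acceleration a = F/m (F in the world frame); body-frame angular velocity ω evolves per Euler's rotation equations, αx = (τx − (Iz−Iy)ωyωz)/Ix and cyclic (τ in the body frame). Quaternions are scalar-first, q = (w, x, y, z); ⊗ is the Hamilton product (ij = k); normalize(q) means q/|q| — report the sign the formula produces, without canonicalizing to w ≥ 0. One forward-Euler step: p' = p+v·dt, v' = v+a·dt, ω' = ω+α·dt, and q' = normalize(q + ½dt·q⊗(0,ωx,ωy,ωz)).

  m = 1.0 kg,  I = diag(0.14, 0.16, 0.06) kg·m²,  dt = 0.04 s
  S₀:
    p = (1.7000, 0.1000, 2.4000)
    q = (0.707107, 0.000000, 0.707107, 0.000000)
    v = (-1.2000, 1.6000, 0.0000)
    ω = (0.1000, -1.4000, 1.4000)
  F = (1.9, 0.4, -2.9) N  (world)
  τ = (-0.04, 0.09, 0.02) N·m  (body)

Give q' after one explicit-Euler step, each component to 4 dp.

2q̇ = q⊗(0,ω) = (0.9899498, 1.0606605, -0.9899498, 0.9192391)
q' = normalize(q + ½dt·q⊗(0,ω)) = (0.7263, 0.0212, 0.6868, 0.0184)

q' = (0.7263, 0.0212, 0.6868, 0.0184)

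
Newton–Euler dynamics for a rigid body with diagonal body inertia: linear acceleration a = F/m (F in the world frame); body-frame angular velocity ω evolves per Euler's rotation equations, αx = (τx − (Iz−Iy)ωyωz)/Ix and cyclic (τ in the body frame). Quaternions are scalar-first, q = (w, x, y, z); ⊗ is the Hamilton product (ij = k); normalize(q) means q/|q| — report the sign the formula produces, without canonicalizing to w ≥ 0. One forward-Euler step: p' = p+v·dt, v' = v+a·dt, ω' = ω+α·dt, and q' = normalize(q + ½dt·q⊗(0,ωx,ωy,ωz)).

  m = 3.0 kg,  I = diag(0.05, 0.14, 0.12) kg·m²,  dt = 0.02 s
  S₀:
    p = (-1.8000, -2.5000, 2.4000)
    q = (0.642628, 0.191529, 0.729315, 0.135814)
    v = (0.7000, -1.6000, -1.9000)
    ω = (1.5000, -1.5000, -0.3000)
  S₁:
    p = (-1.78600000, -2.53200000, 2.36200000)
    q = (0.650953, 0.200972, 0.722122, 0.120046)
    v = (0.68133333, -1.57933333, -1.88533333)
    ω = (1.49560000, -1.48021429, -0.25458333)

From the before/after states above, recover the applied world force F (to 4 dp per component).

v₁ − v₀ = (-0.01866667, 0.02066667, 0.01466667)
F = m·Δv/dt = (-2.8000, 3.1000, 2.2000)

F = (-2.8000, 3.1000, 2.2000)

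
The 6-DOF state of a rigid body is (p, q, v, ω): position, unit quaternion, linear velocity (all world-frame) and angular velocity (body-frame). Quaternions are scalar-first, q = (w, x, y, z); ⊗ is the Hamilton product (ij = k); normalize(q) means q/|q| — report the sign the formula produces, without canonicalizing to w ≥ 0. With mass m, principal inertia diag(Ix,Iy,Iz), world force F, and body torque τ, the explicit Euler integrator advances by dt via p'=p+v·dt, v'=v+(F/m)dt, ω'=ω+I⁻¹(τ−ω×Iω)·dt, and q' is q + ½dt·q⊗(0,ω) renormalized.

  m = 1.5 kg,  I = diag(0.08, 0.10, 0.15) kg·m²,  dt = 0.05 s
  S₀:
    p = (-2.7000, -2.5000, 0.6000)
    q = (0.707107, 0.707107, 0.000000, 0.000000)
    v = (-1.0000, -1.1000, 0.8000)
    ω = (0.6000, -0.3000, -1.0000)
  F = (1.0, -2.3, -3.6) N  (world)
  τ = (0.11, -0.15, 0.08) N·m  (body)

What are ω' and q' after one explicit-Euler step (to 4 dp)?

ω' = (0.6594, -0.3960, -0.9721)
q' = (0.6962, 0.7174, 0.0124, -0.0230)

α = I⁻¹(τ − ω×Iω) = (1.1875, -1.9200, 0.5573)
new body rate ω' = (0.6594, -0.3960, -0.9721)
2q̇ = q⊗(0,ω) = (-0.4242642, 0.4242642, 0.4949749, -0.9192391)
q + ½dt·q⊗(0,ω), renormalized = (0.6962, 0.7174, 0.0124, -0.0230)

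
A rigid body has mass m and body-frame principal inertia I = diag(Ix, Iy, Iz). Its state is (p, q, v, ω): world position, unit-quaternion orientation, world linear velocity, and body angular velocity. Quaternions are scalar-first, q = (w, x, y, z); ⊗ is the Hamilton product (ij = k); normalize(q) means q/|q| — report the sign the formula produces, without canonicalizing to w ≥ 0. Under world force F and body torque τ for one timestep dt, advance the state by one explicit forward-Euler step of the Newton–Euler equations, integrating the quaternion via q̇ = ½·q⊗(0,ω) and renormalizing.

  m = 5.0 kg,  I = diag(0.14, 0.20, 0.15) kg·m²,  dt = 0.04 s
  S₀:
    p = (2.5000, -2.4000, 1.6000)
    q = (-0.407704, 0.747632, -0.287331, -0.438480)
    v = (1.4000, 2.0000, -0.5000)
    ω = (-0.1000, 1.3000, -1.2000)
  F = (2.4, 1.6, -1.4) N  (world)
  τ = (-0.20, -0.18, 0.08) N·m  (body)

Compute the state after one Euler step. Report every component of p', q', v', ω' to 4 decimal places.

ω×(Iω) gyroscopic = (0.0780, -0.0012, -0.0078)
angular accel α = (-1.9857, -0.8940, 0.5853)
new body rate ω' = (-0.1794, 1.2642, -1.1766)
q⊗(0,ω) = (-0.0778825, 0.9555916, 0.4109912, 1.4324333)
q + ½dt·q⊗(0,ω), renormalized = (-0.4090, 0.7663, -0.2789, -0.4096)
a = (0.4800, 0.3200, -0.2800)
new position p' = (2.5560, -2.3200, 1.5800)
new velocity v' = (1.4192, 2.0128, -0.5112)

p' = (2.5560, -2.3200, 1.5800)
q' = (-0.4090, 0.7663, -0.2789, -0.4096)
v' = (1.4192, 2.0128, -0.5112)
ω' = (-0.1794, 1.2642, -1.1766)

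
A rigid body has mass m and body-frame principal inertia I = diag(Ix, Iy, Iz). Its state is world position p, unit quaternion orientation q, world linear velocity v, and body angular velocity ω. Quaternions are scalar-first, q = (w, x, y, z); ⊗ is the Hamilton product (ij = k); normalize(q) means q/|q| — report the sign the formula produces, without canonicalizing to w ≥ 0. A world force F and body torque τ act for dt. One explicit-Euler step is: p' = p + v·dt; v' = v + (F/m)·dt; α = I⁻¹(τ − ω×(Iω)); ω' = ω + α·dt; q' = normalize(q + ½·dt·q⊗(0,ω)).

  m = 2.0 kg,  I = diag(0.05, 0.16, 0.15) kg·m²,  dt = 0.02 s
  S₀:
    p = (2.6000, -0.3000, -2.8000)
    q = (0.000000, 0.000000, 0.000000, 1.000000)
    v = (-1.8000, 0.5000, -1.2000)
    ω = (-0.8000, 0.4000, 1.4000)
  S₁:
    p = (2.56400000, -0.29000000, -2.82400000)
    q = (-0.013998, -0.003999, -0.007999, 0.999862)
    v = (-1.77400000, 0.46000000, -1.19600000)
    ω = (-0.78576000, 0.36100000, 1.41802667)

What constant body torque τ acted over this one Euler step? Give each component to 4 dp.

rate change Δω = (0.01424000, -0.03900000, 0.01802667)
gyro term ω₀×Iω₀ = (-0.0056, 0.1120, -0.0352)
τ = I·(Δω/dt) + ω₀×(Iω₀) = (0.0300, -0.2000, 0.1000)

τ = (0.0300, -0.2000, 0.1000)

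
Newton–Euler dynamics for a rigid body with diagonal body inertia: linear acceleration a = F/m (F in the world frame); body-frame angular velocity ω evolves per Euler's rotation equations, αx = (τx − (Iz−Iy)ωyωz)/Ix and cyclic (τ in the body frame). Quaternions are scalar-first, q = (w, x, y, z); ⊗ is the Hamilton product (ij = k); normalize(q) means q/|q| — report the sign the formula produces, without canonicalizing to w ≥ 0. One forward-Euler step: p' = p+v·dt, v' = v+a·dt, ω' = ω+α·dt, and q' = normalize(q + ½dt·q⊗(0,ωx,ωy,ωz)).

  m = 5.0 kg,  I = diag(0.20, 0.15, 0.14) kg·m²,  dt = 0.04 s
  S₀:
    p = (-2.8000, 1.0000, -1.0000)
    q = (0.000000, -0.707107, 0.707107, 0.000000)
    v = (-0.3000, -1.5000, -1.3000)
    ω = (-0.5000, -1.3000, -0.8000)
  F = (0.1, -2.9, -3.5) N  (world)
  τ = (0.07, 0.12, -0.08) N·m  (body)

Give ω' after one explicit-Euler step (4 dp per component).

ω' = (-0.4839, -1.2744, -0.8136)

gyro term ω×Iω = (-0.0104, 0.0240, -0.0325)
α = I⁻¹(τ − ω×Iω) = (0.4020, 0.6400, -0.3393)
ω' = ω + α·dt = (-0.4839, -1.2744, -0.8136)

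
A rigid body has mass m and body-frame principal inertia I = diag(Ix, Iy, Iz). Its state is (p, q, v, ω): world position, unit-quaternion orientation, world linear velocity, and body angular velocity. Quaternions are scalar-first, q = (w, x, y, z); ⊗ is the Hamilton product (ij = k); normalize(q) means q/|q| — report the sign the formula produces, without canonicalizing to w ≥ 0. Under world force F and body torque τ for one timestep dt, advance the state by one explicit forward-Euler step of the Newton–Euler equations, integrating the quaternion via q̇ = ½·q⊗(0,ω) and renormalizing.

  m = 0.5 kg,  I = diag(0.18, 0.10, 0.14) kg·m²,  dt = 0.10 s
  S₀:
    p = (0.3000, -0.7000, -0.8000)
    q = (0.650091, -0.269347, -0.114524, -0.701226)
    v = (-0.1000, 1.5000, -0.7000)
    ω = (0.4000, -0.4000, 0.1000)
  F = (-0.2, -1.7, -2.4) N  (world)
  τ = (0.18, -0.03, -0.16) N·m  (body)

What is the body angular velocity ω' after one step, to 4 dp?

ω' = (0.5009, -0.4316, -0.0234)

precession coupling ω×(Iω) = (-0.0016, 0.0016, 0.0128)
(τ − ω×Iω)/I = (1.0089, -0.3160, -1.2343)
new body rate ω' = (0.5009, -0.4316, -0.0234)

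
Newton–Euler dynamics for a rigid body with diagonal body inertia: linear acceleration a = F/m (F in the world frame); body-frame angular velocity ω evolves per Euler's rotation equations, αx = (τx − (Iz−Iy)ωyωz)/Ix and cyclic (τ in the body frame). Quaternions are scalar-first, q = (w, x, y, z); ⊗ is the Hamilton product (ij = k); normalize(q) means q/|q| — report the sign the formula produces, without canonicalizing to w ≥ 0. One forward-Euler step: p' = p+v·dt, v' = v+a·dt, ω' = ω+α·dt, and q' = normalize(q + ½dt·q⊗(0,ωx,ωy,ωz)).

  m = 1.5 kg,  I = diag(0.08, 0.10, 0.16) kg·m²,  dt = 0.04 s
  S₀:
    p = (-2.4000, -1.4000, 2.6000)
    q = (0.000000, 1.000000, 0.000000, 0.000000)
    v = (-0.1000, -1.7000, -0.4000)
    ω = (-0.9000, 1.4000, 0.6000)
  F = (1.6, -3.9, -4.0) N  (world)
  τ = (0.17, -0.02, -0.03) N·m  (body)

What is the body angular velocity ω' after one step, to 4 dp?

gyro term ω×Iω = (0.0504, 0.0432, -0.0252)
α = I⁻¹(τ − ω×Iω) = (1.4950, -0.6320, -0.0300)
ω' = ω + α·dt = (-0.8402, 1.3747, 0.5988)

ω' = (-0.8402, 1.3747, 0.5988)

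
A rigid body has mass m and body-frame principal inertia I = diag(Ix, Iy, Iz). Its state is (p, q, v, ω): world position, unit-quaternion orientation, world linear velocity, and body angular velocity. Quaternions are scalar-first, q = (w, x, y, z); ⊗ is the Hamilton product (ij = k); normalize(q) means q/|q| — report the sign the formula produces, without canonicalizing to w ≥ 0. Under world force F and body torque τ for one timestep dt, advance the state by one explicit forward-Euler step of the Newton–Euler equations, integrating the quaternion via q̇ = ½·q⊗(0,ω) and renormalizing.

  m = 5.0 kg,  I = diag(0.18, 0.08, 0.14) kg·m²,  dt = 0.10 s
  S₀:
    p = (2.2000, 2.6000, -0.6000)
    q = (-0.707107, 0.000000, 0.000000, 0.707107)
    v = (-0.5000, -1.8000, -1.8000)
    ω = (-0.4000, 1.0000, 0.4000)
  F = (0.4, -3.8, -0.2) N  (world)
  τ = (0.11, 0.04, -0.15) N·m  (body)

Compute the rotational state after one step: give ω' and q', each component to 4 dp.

ω×(Iω) gyroscopic = (0.0240, -0.0064, 0.0400)
α = I⁻¹(τ − ω×Iω) = (0.4778, 0.5800, -1.3571)
ω + α·dt = (-0.3522, 1.0580, 0.2643)
Hamilton product q⊗(0,ω) = (-0.2828428, -0.4242642, -0.9899498, -0.2828428)
q + ½dt·q⊗(0,ω), renormalized = (-0.7201, -0.0212, -0.0494, 0.6918)

ω' = (-0.3522, 1.0580, 0.2643)
q' = (-0.7201, -0.0212, -0.0494, 0.6918)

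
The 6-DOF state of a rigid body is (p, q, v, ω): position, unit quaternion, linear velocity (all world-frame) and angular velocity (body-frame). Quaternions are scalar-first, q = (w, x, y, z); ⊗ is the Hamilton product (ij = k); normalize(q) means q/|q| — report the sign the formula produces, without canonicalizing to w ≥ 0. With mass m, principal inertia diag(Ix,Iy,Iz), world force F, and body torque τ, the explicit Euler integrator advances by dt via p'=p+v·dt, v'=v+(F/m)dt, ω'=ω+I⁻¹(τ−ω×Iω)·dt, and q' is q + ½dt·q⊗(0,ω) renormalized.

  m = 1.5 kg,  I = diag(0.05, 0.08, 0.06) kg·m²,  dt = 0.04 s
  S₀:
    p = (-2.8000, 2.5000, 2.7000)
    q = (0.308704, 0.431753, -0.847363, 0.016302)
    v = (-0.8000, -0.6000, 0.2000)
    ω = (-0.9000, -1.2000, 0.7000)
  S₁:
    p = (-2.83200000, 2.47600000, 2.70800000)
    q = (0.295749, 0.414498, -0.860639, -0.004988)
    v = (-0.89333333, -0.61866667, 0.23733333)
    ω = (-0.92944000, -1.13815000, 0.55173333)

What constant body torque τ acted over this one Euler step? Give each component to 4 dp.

τ = (-0.0200, 0.1300, -0.1900)

ω₁ − ω₀ = (-0.02944000, 0.06185000, -0.14826667)
applied torque τ = (-0.0200, 0.1300, -0.1900)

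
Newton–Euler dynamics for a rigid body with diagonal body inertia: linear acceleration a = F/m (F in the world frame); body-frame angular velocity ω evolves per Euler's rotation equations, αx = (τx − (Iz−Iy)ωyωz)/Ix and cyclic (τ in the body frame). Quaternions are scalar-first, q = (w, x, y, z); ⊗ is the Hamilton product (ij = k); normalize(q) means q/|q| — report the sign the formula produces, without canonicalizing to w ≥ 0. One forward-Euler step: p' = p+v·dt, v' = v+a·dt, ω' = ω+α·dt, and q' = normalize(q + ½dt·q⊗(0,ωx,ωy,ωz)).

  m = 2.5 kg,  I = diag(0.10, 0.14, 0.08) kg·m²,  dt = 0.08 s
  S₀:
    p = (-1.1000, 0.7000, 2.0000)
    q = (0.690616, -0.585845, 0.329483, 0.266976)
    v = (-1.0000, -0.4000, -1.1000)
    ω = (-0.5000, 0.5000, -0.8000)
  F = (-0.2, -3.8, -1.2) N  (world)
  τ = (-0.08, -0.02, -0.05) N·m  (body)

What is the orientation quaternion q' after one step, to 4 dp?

q' = (0.6802, -0.6150, 0.3189, 0.2395)

Hamilton product q⊗(0,ω) = (-0.2440832, -0.7423824, -0.2568560, -0.6806738)
q' = normalize(q + ½dt·q⊗(0,ω)) = (0.6802, -0.6150, 0.3189, 0.2395)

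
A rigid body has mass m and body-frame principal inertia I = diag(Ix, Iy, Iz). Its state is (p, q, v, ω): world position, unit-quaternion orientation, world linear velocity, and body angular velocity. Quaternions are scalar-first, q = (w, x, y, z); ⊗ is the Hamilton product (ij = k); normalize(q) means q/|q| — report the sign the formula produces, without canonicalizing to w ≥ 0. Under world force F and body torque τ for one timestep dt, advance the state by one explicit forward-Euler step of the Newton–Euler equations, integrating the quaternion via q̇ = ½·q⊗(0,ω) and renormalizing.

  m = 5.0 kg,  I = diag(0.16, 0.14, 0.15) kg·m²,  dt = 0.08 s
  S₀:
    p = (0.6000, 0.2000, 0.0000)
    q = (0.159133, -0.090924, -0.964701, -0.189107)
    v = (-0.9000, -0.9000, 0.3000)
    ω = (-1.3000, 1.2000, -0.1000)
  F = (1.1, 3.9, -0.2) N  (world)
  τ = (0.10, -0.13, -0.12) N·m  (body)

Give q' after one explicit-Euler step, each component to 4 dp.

q⊗(0,ω) = (1.0205293, 0.1165256, 0.4277063, -1.3791334)
updated quaternion q' = (0.1995, -0.0860, -0.9452, -0.2437)

q' = (0.1995, -0.0860, -0.9452, -0.2437)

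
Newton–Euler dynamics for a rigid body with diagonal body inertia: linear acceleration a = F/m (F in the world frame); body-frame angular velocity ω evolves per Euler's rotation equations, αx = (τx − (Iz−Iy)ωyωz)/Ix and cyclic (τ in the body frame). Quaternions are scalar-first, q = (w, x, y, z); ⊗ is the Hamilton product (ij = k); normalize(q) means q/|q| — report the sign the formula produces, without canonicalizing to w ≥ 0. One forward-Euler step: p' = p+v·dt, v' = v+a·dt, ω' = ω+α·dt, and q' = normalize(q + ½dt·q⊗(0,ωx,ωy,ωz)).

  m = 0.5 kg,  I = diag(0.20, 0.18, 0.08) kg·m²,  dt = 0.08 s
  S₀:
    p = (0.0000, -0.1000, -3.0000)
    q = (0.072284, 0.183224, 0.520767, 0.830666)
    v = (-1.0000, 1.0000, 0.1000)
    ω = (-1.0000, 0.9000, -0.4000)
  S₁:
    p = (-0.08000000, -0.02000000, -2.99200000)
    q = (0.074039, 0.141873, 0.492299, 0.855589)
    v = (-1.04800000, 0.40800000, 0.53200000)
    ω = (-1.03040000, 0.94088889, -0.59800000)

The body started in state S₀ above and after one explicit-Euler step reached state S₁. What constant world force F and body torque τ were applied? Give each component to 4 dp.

F = (-0.3000, -3.7000, 2.7000)
τ = (-0.0400, 0.1400, -0.1800)

Δv = v₁−v₀ = (-0.04800000, -0.59200000, 0.43200000)
applied force F = (-0.3000, -3.7000, 2.7000)
ω₁ − ω₀ = (-0.03040000, 0.04088889, -0.19800000)
applied torque τ = (-0.0400, 0.1400, -0.1800)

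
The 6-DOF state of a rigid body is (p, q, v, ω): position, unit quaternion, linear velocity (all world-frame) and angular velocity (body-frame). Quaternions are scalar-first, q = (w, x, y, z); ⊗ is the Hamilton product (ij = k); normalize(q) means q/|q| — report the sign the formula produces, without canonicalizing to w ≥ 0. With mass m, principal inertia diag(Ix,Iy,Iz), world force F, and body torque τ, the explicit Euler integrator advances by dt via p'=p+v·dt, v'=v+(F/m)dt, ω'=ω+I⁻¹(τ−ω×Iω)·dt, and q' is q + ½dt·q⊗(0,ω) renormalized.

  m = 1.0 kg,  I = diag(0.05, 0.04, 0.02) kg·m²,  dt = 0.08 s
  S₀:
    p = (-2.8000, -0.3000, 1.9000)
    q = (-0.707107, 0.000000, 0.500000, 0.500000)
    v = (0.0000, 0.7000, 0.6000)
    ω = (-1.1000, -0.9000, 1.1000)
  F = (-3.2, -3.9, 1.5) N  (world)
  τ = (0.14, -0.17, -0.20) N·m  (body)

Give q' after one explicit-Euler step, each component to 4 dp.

q' = (-0.7093, 0.0709, 0.5022, 0.4896)

q⊗(0,ω) = (-0.1000000, 1.7778177, 0.0863963, -0.2278177)
q' = normalize(q + ½dt·q⊗(0,ω)) = (-0.7093, 0.0709, 0.5022, 0.4896)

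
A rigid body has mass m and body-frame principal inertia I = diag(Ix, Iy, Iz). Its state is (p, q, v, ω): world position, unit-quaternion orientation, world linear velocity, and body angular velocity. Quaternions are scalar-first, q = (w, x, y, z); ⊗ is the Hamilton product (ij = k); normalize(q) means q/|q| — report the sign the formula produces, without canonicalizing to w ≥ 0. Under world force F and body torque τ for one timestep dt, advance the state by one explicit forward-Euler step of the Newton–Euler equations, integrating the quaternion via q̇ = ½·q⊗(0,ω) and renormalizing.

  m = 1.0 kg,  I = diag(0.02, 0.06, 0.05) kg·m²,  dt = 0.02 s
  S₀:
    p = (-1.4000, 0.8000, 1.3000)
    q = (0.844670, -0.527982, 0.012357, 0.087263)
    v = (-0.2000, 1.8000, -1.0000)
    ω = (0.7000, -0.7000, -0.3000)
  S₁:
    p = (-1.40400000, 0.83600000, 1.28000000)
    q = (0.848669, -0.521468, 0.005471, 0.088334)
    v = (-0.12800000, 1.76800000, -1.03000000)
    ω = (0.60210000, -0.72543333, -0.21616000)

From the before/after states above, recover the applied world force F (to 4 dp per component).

F = (3.6000, -1.6000, -1.5000)

velocity change Δv = (0.07200000, -0.03200000, -0.03000000)
F = m·Δv/dt = (3.6000, -1.6000, -1.5000)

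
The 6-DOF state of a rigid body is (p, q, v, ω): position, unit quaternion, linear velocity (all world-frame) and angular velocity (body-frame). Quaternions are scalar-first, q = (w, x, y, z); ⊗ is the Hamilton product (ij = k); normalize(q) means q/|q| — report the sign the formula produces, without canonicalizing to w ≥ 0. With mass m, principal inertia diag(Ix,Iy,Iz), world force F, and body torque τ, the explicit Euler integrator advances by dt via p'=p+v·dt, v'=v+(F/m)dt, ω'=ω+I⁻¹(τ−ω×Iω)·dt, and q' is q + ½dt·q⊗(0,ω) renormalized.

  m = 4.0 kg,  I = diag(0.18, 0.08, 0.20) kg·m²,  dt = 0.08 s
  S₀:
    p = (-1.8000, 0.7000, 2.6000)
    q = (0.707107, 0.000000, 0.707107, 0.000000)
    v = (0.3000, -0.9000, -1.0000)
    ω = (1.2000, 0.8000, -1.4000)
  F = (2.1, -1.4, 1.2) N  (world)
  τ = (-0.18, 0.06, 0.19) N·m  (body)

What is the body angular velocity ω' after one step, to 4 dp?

ω' = (1.1797, 0.8264, -1.2856)

gyro term ω×Iω = (-0.1344, 0.0336, -0.0960)
angular accel α = (-0.2533, 0.3300, 1.4300)
ω + α·dt = (1.1797, 0.8264, -1.2856)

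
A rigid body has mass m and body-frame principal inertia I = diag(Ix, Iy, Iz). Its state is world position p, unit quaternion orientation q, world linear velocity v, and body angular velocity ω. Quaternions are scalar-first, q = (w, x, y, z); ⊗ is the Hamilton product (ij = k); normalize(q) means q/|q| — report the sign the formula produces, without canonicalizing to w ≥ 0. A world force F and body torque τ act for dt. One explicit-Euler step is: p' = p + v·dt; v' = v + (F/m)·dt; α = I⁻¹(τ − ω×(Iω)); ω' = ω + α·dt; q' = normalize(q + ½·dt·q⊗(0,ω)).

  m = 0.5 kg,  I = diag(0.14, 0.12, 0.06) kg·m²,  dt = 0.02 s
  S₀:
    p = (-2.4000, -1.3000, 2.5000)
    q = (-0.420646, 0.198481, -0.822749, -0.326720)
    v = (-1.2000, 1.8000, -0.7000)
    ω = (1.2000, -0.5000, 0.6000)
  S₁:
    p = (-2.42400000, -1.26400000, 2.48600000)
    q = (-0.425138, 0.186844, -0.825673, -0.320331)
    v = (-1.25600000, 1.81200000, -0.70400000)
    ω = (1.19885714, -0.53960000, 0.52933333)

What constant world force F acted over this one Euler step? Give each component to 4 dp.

F = (-1.4000, 0.3000, -0.1000)

v₁ − v₀ = (-0.05600000, 0.01200000, -0.00400000)
applied force F = (-1.4000, 0.3000, -0.1000)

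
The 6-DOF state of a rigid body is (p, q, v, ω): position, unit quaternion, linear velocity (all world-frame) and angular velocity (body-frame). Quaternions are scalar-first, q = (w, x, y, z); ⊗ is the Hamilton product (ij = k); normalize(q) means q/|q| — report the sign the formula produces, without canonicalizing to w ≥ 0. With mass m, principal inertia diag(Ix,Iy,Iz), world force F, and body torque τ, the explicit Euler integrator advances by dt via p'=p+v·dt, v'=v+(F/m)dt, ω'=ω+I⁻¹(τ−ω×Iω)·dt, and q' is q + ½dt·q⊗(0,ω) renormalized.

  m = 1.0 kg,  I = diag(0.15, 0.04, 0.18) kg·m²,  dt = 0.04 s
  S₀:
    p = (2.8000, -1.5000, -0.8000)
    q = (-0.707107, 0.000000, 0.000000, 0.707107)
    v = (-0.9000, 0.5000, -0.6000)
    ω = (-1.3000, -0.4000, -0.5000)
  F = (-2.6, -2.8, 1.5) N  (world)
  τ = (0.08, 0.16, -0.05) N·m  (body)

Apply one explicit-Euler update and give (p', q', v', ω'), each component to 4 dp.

a = F/m = (-2.6000, -2.8000, 1.5000)
p' = p + v·dt = (2.7640, -1.4800, -0.8240)
v' = v + a·dt = (-1.0040, 0.3880, -0.5400)
precession coupling ω×(Iω) = (0.0280, -0.0195, -0.0572)
angular accel α = (0.3467, 4.4875, 0.0400)
ω + α·dt = (-1.2861, -0.2205, -0.4984)
Hamilton product q⊗(0,ω) = (0.3535535, 1.2020819, -0.6363963, 0.3535535)
q + ½dt·q⊗(0,ω), renormalized = (-0.6997, 0.0240, -0.0127, 0.7139)

p' = (2.7640, -1.4800, -0.8240)
q' = (-0.6997, 0.0240, -0.0127, 0.7139)
v' = (-1.0040, 0.3880, -0.5400)
ω' = (-1.2861, -0.2205, -0.4984)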